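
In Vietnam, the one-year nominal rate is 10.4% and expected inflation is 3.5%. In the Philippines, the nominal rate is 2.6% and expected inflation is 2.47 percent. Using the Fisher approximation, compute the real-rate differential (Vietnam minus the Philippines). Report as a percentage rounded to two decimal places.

6.77%

Vietnam: 10.4% − 3.5% = 6.900%
The Philippines: 2.6% − 2.47% = 0.130%
Differential = 6.770% → 6.77%.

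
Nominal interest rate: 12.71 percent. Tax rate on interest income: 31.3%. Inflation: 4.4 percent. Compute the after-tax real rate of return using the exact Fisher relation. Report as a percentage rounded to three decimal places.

After-tax nominal return = 12.71% × (1 − 0.313) = 8.73177%.
1 + r = 1.0873177 / 1.04400 = 1.041492
After-tax real rate = 1.041492 − 1 → 4.149%.

4.149%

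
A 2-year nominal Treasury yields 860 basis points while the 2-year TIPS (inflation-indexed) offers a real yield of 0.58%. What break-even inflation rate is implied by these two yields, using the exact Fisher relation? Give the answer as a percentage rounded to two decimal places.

(1 + π) = (1 + i)/(1 + r) = 1.08600 / 1.00580 = 1.079738
Break-even inflation = 1.079738 − 1 → 7.97%.

7.97%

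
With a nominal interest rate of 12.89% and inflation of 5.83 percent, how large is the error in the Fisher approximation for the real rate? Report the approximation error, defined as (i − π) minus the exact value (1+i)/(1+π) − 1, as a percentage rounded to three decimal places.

0.389%

Approximate: r ≈ 12.890% − 5.830% = 7.0600%
Exact: (1 + 0.1289)/(1 + 0.0583) − 1 = 6.6711%
Error = 7.0600% − 6.6711% = 0.3889% → 0.389%.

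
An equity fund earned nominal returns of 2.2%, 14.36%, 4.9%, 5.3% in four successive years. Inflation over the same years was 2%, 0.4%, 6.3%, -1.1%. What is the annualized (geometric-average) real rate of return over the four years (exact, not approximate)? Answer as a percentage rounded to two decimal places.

4.64%

Nominal growth factor = 1.0220 × 1.1436 × 1.0490 × 1.0530 = 1.29100791
Price-level growth factor = 1.0200 × 1.0040 × 1.0630 × 0.9890 = 1.07662247
Real growth factor = 1.29100791 / 1.07662247 = 1.19912777
Annualized real rate = 1.19912777^(1/4) − 1 = 4.6445% → 4.64%.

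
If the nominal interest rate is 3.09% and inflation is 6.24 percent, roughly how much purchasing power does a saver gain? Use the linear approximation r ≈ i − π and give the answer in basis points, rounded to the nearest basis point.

r ≈ i − π = 3.09% − 6.24% = -315 basis points.

-315 basis points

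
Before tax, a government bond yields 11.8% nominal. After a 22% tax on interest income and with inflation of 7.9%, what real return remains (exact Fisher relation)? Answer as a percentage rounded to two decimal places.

1.21%

After-tax nominal return = 11.8% × (1 − 0.22) = 9.2040%.
1 + r = 1.09204 / 1.07900 = 1.012085
After-tax real rate = 1.012085 − 1 → 1.21%.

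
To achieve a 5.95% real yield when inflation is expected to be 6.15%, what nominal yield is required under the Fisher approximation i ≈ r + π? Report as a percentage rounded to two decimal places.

12.10%

i ≈ r + π = 5.95% + 6.15% = 12.10%.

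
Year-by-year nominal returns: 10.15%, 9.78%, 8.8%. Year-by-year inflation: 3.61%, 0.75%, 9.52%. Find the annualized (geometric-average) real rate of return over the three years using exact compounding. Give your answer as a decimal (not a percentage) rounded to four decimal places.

0.0479

Nominal growth factor = 1.1015 × 1.0978 × 1.0880 = 1.31563865
Price-level growth factor = 1.0361 × 1.0075 × 1.0952 = 1.14324725
Real growth factor = 1.31563865 / 1.14324725 = 1.15079101
Annualized real rate = 1.15079101^(1/3) − 1 = 4.7930% → 0.0479.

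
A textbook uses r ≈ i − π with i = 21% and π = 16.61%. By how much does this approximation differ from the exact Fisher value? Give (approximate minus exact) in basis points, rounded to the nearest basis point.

63 basis points

Approximate: r ≈ 21.000% − 16.610% = 4.3900%
Exact: (1 + 0.2100)/(1 + 0.1661) − 1 = 3.7647%
Error = 4.3900% − 3.7647% = 0.6253% → 63 basis points.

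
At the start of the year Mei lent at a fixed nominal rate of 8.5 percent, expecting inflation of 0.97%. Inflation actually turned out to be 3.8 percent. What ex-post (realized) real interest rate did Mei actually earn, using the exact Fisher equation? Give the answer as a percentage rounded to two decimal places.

Ex-post: (1 + 0.0850)/(1 + 0.0380) − 1 = 4.5279%
So the realized real rate is 4.53%.

4.53%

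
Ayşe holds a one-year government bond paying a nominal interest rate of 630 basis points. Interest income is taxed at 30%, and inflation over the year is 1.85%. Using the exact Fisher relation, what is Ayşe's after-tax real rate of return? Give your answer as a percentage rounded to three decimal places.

2.514%

After-tax nominal return = 6.3% × (1 − 0.3) = 4.4100%.
1 + r = 1.04410 / 1.01850 = 1.025135002
After-tax real rate = 1.025135002 − 1 → 2.514%.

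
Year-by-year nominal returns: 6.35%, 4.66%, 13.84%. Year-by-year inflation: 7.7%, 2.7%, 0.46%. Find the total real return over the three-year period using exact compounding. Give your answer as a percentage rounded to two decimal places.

Nominal growth factor = 1.0635 × 1.0466 × 1.1384 = 1.267106
Price-level growth factor = 1.0770 × 1.0270 × 1.0046 = 1.111167
Real growth factor = 1.267106 / 1.111167 = 1.140339
Total real return = 1.140339 − 1 → 14.03%.

14.03%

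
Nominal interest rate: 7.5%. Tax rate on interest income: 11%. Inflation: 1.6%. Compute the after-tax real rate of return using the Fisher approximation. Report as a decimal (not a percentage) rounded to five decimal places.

0.05075

After-tax nominal return = 7.5% × (1 − 0.11) = 6.6750%.
r ≈ 6.6750% − 1.6% → 0.05075.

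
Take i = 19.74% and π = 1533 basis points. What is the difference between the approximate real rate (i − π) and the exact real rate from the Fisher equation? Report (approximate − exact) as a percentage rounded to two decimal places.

Approximate: r ≈ 19.740% − 15.330% = 4.4100%
Exact: (1 + 0.1974)/(1 + 0.1533) − 1 = 3.8238%
Error = 4.4100% − 3.8238% = 0.5862% → 0.59%.

0.59%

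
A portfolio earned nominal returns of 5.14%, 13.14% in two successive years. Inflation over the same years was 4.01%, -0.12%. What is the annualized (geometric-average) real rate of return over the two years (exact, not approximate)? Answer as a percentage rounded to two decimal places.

Nominal growth factor = 1.0514 × 1.1314 = 1.18955396
Price-level growth factor = 1.0401 × 0.9988 = 1.03885188
Real growth factor = 1.18955396 / 1.03885188 = 1.14506599
Annualized real rate = 1.14506599^(1/2) − 1 = 7.0078% → 7.01%.

7.01%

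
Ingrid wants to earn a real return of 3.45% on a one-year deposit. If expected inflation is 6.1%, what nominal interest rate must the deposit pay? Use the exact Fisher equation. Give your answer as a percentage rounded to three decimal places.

(1 + i) = (1 + r)(1 + π) = 1.03450 × 1.06100 = 1.0976045
i = 1.0976045 − 1, so the required nominal rate is 9.760%.

9.760%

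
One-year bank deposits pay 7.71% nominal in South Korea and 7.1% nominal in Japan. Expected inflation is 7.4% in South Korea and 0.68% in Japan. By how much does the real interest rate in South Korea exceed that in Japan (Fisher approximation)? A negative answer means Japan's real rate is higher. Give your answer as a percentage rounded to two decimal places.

-6.11%

South Korea: 7.71% − 7.4% = 0.310%
Japan: 7.1% − 0.68% = 6.420%
Differential = -6.110% → -6.11%.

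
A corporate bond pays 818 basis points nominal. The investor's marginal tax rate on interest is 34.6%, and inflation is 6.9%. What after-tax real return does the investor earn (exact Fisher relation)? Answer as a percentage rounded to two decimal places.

-1.45%

After-tax nominal return = 8.18% × (1 − 0.346) = 5.34972%.
1 + r = 1.0534972 / 1.06900 = 0.985498
After-tax real rate = 0.985498 − 1 → -1.45%.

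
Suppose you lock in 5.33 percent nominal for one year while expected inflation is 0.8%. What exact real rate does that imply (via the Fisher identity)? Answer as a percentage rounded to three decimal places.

1 + r = 1.05330 / 1.00800 = 1.044940
r = 1.044940 − 1 = 4.4940%, i.e. 4.494%.

4.494%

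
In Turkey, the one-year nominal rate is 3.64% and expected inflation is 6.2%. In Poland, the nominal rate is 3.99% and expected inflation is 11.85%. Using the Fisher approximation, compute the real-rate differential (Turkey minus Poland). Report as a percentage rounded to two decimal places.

5.30%

Turkey: 3.64% − 6.2% = -2.560%
Poland: 3.99% − 11.85% = -7.860%
Differential = 5.300% → 5.30%.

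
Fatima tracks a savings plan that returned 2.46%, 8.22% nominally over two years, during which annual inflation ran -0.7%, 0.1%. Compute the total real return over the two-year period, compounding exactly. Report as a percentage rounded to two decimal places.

11.55%

Compound the nominal returns: 1.0246 × 1.0822 = 1.108822.
Compound inflation: 0.9930 × 1.0010 = 0.993993.
Deflate: 1.108822 / 0.993993 = 1.115523.
Total real return = 1.115523 − 1 → 11.55%.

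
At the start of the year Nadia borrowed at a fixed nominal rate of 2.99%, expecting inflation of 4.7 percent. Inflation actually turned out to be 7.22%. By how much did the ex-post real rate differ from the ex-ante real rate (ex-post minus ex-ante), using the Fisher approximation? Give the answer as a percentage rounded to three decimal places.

-2.520%

Ex-ante: 2.99% − 4.7% = -1.710%
Ex-post: 2.99% − 7.22% = -4.230%
Difference (ex-post − ex-ante) = -2.5200% → -2.520%.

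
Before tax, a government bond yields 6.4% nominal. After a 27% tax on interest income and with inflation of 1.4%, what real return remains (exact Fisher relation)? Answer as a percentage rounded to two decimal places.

3.23%

After-tax nominal return = 6.4% × (1 − 0.27) = 4.6720%.
1 + r = 1.04672 / 1.01400 = 1.032268
After-tax real rate = 1.032268 − 1 → 3.23%.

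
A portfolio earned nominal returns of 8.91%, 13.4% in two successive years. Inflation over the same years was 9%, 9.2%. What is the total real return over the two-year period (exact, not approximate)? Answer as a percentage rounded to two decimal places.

Compound the nominal returns: 1.0891 × 1.1340 = 1.235039.
Compound inflation: 1.0900 × 1.0920 = 1.190280.
Deflate: 1.235039 / 1.190280 = 1.037604.
Total real return = 1.037604 − 1 → 3.76%.

3.76%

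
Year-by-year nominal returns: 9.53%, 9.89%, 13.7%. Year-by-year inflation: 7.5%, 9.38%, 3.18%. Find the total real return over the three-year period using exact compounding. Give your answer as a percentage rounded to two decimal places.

Compound the nominal returns: 1.0953 × 1.0989 × 1.1370 = 1.368522.
Compound inflation: 1.0750 × 1.0938 × 1.0318 = 1.213227.
Deflate: 1.368522 / 1.213227 = 1.128002.
Total real return = 1.128002 − 1 → 12.80%.

12.80%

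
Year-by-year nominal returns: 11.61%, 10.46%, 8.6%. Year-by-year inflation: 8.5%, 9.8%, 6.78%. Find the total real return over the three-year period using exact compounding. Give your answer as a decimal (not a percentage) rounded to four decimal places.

0.0525

Compound the nominal returns: 1.1161 × 1.1046 × 1.0860 = 1.338869.
Compound inflation: 1.0850 × 1.0980 × 1.0678 = 1.272102.
Deflate: 1.338869 / 1.272102 = 1.052485.
Total real return = 1.052485 − 1 → 0.0525.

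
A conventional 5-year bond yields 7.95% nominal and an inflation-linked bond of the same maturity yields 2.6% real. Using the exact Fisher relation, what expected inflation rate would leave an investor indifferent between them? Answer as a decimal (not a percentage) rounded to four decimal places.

(1 + π) = (1 + i)/(1 + r) = 1.07950 / 1.02600 = 1.052144
Break-even inflation = 1.052144 − 1 → 0.0521.

0.0521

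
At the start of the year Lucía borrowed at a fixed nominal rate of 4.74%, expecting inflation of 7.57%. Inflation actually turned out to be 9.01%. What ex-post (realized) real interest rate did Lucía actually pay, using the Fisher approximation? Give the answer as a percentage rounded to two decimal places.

-4.27%

Ex-post: 4.74% − 9.01% = -4.270%
So the realized real rate is -4.27%.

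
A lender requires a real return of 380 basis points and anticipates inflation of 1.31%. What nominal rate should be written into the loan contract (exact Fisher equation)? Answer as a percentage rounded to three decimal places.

5.160%

(1 + i) = (1 + r)(1 + π) = 1.03800 × 1.01310 = 1.0515978
i = 1.0515978 − 1, so the required nominal rate is 5.160%.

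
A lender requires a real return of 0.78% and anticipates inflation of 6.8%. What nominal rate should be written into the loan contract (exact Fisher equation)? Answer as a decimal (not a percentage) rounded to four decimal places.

0.0763

(1 + i) = (1 + r)(1 + π) = 1.00780 × 1.06800 = 1.0763304
i = 1.0763304 − 1, so the required nominal rate is 0.0763.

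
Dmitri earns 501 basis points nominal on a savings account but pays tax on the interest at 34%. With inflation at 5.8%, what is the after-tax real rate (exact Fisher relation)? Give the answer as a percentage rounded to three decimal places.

After-tax nominal return = 5.01% × (1 − 0.34) = 3.3066%.
1 + r = 1.033066 / 1.05800 = 0.976433
After-tax real rate = 0.976433 − 1 → -2.357%.

-2.357%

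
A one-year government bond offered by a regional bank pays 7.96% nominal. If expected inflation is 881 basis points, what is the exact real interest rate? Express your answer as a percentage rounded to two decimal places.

-0.78%

1 + r = 1.07960 / 1.08810 = 0.992188
r = 0.992188 − 1 = -0.7812%, i.e. -0.78%.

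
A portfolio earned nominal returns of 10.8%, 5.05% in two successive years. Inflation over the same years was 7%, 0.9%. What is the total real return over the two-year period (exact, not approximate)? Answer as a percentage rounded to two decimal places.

7.81%

Compound the nominal returns: 1.1080 × 1.0505 = 1.163954.
Compound inflation: 1.0700 × 1.0090 = 1.079630.
Deflate: 1.163954 / 1.079630 = 1.078105.
Total real return = 1.078105 − 1 → 7.81%.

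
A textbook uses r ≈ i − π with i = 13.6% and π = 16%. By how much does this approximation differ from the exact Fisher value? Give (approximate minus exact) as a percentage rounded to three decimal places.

-0.331%

Approximate: r ≈ 13.600% − 16.000% = -2.4000%
Exact: (1 + 0.1360)/(1 + 0.1600) − 1 = -2.0690%
Error = -2.4000% − (-2.0690%) = -0.3310% → -0.331%.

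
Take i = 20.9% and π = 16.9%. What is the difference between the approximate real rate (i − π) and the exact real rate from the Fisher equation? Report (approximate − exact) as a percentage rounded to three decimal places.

0.578%

Approximate: r ≈ 20.900% − 16.900% = 4.0000%
Exact: (1 + 0.2090)/(1 + 0.1690) − 1 = 3.4217%
Error = 4.0000% − 3.4217% = 0.5783% → 0.578%.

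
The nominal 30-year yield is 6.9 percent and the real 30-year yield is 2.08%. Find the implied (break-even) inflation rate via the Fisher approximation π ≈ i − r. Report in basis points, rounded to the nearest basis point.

482 basis points

π ≈ i − r = 6.9% − 2.08% → 482 basis points.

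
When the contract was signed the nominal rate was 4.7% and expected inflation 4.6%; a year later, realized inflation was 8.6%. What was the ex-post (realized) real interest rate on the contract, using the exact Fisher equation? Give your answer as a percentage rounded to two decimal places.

Ex-post: (1 + 0.0470)/(1 + 0.0860) − 1 = -3.5912%
So the realized real rate is -3.59%.

-3.59%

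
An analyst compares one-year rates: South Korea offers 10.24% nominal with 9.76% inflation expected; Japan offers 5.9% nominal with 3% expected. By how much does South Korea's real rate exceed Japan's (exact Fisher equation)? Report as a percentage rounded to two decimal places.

-2.38%

South Korea: (1 + 0.1024)/(1 + 0.0976) − 1 = 0.4373%
Japan: (1 + 0.0590)/(1 + 0.0300) − 1 = 2.8155%
Differential = 0.4373% − 2.8155% = -2.3782% → -2.38%.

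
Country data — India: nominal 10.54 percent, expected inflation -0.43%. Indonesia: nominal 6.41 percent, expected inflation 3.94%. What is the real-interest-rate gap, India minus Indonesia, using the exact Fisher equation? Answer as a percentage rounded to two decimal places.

8.64%

India: (1 + 0.1054)/(1 − 0.0043) − 1 = 11.0174%
Indonesia: (1 + 0.0641)/(1 + 0.0394) − 1 = 2.3764%
Differential = 11.0174% − 2.3764% = 8.6410% → 8.64%.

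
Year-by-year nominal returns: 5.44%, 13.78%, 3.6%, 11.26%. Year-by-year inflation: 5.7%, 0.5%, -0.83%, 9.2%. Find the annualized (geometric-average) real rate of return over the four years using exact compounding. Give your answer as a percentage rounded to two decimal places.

4.71%

Nominal growth factor = 1.0544 × 1.1378 × 1.0360 × 1.1126 = 1.38283428
Price-level growth factor = 1.0570 × 1.0050 × 0.9917 × 1.0920 = 1.15038709
Real growth factor = 1.38283428 / 1.15038709 = 1.20205998
Annualized real rate = 1.20205998^(1/4) − 1 = 4.7084% → 4.71%.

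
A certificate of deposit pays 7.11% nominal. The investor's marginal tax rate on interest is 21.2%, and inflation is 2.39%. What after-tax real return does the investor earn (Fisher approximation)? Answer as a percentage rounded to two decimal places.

3.21%

After-tax nominal return = 7.11% × (1 − 0.212) = 5.60268%.
r ≈ 5.60268% − 2.39% → 3.21%.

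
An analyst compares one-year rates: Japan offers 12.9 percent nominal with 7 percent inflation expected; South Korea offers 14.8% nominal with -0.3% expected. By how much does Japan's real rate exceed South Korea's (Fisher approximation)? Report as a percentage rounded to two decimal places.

Japan: 12.9% − 7% = 5.900%
South Korea: 14.8% − (-0.3%) = 15.100%
Differential = -9.200% → -9.20%.

-9.20%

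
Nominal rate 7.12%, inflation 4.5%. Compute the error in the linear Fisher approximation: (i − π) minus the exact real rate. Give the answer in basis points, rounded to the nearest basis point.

Approximate: r ≈ 7.120% − 4.500% = 2.6200%
Exact: (1 + 0.0712)/(1 + 0.0450) − 1 = 2.5072%
Error = 2.6200% − 2.5072% = 0.1128% → 11 basis points.

11 basis points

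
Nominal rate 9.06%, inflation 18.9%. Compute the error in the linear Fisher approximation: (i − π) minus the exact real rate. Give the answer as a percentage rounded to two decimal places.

-1.56%

Approximate: r ≈ 9.060% − 18.900% = -9.8400%
Exact: (1 + 0.0906)/(1 + 0.1890) − 1 = -8.2759%
Error = -9.8400% − (-8.2759%) = -1.5641% → -1.56%.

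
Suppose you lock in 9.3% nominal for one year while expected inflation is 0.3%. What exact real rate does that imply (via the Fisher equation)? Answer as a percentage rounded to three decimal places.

By the Fisher equation, 1 + r = (1 + i)/(1 + π).
1 + r = 1.09300 / 1.00300 = 1.089731
r = 1.089731 − 1 = 8.9731%, i.e. 8.973%.

8.973%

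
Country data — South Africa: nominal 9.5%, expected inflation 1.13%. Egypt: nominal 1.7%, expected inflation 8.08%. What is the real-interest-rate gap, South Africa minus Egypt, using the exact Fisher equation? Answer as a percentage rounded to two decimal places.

14.18%

South Africa: (1 + 0.0950)/(1 + 0.0113) − 1 = 8.2765%
Egypt: (1 + 0.0170)/(1 + 0.0808) − 1 = -5.9030%
Differential = 8.2765% − (-5.9030%) = 14.1795% → 14.18%.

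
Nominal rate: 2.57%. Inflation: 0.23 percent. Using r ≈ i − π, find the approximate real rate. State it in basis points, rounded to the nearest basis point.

234 basis points

r ≈ i − π = 2.57% − 0.23% = 234 basis points.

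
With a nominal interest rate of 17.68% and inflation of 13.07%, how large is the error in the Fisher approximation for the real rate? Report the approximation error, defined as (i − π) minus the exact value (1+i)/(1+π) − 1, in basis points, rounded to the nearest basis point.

53 basis points

Approximate: r ≈ 17.680% − 13.070% = 4.6100%
Exact: (1 + 0.1768)/(1 + 0.1307) − 1 = 4.0771%
Error = 4.6100% − 4.0771% = 0.5329% → 53 basis points.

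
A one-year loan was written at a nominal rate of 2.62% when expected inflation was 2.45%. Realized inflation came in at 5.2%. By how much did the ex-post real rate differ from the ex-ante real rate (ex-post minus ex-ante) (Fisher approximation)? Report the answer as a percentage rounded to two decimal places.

Ex-ante: 2.62% − 2.45% = 0.170%
Ex-post: 2.62% − 5.2% = -2.580%
Difference (ex-post − ex-ante) = -2.7500% → -2.75%.

-2.75%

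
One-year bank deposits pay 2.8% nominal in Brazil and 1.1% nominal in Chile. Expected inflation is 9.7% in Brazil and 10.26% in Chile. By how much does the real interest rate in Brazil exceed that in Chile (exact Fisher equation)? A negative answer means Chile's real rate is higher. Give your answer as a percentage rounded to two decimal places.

2.02%

Brazil: (1 + 0.0280)/(1 + 0.0970) − 1 = -6.2899%
Chile: (1 + 0.0110)/(1 + 0.1026) − 1 = -8.3076%
Differential = -6.2899% − (-8.3076%) = 2.0178% → 2.02%.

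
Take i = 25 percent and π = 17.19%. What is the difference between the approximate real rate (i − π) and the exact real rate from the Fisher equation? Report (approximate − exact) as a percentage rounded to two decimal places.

Approximate: r ≈ 25.000% − 17.190% = 7.8100%
Exact: (1 + 0.2500)/(1 + 0.1719) − 1 = 6.6644%
Error = 7.8100% − 6.6644% = 1.1456% → 1.15%.

1.15%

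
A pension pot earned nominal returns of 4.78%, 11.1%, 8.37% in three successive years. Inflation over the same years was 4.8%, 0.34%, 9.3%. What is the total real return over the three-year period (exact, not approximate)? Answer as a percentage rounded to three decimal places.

9.760%

Compound the nominal returns: 1.0478 × 1.1110 × 1.0837 = 1.2615415.
Compound inflation: 1.0480 × 1.0034 × 1.0930 = 1.1493586.
Deflate: 1.2615415 / 1.1493586 = 1.0976048.
Total real return = 1.0976048 − 1 → 9.760%.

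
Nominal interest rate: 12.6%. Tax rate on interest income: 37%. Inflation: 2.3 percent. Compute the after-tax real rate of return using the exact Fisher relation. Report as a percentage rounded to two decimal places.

5.51%

After-tax nominal return = 12.6% × (1 − 0.37) = 7.9380%.
1 + r = 1.07938 / 1.02300 = 1.055112
After-tax real rate = 1.055112 − 1 → 5.51%.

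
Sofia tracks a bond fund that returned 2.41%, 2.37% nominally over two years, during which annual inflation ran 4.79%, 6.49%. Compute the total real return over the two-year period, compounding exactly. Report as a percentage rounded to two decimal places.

-6.05%

Nominal growth factor = 1.0241 × 1.0237 = 1.048371
Price-level growth factor = 1.0479 × 1.0649 = 1.115909
Real growth factor = 1.048371 / 1.115909 = 0.939478
Total real return = 0.939478 − 1 → -6.05%.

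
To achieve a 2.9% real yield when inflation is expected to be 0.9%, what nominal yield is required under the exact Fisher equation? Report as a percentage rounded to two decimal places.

3.83%

(1 + i) = (1 + r)(1 + π) = 1.02900 × 1.00900 = 1.038261
i = 1.038261 − 1, so the required nominal rate is 3.83%.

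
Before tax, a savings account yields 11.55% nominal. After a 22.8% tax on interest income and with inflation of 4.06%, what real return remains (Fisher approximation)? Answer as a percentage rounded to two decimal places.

4.86%

After-tax nominal return = 11.55% × (1 − 0.228) = 8.9166%.
r ≈ 8.9166% − 4.06% → 4.86%.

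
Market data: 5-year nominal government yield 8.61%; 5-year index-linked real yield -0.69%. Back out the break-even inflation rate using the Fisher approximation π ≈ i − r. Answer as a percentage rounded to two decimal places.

9.30%

π ≈ i − r = 8.61% − (-0.69%) → 9.30%.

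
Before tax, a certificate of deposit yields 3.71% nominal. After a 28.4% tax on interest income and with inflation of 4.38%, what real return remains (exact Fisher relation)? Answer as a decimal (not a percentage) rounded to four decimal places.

-0.0165

After-tax nominal return = 3.71% × (1 − 0.284) = 2.65636%.
1 + r = 1.0265636 / 1.04380 = 0.983487
After-tax real rate = 0.983487 − 1 → -0.0165.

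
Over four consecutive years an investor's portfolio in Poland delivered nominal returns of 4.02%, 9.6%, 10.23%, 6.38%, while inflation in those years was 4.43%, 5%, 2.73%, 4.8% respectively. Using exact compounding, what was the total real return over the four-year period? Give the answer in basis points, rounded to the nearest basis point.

Nominal growth factor = 1.0402 × 1.0960 × 1.1023 × 1.0638 = 1.336864
Price-level growth factor = 1.0443 × 1.0500 × 1.0273 × 1.0480 = 1.180519
Real growth factor = 1.336864 / 1.180519 = 1.132437
Total real return = 1.132437 − 1 → 1324 basis points.

1324 basis points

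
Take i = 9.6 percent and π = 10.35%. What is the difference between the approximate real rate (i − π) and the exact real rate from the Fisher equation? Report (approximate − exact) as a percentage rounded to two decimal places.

-0.07%

Approximate: r ≈ 9.600% − 10.350% = -0.7500%
Exact: (1 + 0.0960)/(1 + 0.1035) − 1 = -0.6797%
Error = -0.7500% − (-0.6797%) = -0.0703% → -0.07%.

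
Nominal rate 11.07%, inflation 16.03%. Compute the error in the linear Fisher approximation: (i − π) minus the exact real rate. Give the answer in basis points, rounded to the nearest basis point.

-69 basis points

Approximate: r ≈ 11.070% − 16.030% = -4.9600%
Exact: (1 + 0.1107)/(1 + 0.1603) − 1 = -4.2748%
Error = -4.9600% − (-4.2748%) = -0.6852% → -69 basis points.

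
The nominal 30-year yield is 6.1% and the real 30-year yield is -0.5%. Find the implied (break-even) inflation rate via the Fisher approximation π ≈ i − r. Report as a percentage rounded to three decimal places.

6.600%

π ≈ i − r = 6.1% − (-0.5%) → 6.600%.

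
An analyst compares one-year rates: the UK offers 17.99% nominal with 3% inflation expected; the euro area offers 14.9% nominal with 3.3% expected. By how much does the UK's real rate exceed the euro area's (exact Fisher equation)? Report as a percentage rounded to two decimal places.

The UK: (1 + 0.1799)/(1 + 0.0300) − 1 = 14.5534%
The euro area: (1 + 0.1490)/(1 + 0.0330) − 1 = 11.2294%
Differential = 14.5534% − 11.2294% = 3.3240% → 3.32%.

3.32%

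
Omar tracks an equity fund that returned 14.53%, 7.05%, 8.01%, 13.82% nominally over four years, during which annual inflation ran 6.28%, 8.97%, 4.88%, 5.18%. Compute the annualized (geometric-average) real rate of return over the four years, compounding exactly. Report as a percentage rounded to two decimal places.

Compound the nominal returns: 1.1453 × 1.0705 × 1.0801 × 1.1382 = 1.50726106.
Compound inflation: 1.0628 × 1.0897 × 1.0488 × 1.0518 = 1.27756893.
Deflate: 1.50726106 / 1.27756893 = 1.17978844.
Annualized real rate = 1.17978844^(1/4) − 1 = 4.2200% → 4.22%.

4.22%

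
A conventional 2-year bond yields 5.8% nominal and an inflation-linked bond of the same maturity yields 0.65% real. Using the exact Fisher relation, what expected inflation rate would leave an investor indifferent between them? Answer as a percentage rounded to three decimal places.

(1 + π) = (1 + i)/(1 + r) = 1.05800 / 1.00650 = 1.051167
Break-even inflation = 1.051167 − 1 → 5.117%.

5.117%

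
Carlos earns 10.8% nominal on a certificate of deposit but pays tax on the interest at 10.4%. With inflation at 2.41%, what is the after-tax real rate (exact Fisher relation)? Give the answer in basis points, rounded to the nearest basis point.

710 basis points

After-tax nominal return = 10.8% × (1 − 0.104) = 9.6768%.
1 + r = 1.096768 / 1.02410 = 1.070958
After-tax real rate = 1.070958 − 1 → 710 basis points.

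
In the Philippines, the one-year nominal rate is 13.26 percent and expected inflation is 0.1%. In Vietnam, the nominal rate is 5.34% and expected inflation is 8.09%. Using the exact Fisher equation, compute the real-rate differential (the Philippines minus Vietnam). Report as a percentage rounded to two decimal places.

15.69%

The Philippines: (1 + 0.1326)/(1 + 0.0010) − 1 = 13.1469%
Vietnam: (1 + 0.0534)/(1 + 0.0809) − 1 = -2.5442%
Differential = 13.1469% − (-2.5442%) = 15.6910% → 15.69%.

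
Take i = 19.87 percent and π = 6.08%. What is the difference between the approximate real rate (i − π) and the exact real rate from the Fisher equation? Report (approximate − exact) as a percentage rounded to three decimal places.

Approximate: r ≈ 19.870% − 6.080% = 13.7900%
Exact: (1 + 0.1987)/(1 + 0.0608) − 1 = 12.9996%
Error = 13.7900% − 12.9996% = 0.7904% → 0.790%.

0.790%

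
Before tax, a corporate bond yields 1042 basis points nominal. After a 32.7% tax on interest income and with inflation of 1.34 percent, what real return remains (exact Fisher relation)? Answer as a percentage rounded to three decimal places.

5.598%

After-tax nominal return = 10.42% × (1 − 0.327) = 7.01266%.
1 + r = 1.0701266 / 1.01340 = 1.055977
After-tax real rate = 1.055977 − 1 → 5.598%.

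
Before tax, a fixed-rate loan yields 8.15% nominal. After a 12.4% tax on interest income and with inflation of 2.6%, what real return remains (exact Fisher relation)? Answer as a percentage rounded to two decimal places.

4.42%

After-tax nominal return = 8.15% × (1 − 0.124) = 7.1394%.
1 + r = 1.071394 / 1.02600 = 1.044244
After-tax real rate = 1.044244 − 1 → 4.42%.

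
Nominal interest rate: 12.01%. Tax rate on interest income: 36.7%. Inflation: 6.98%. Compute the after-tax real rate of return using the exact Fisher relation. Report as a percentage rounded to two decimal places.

0.58%

After-tax nominal return = 12.01% × (1 − 0.367) = 7.60233%.
1 + r = 1.0760233 / 1.06980 = 1.005817
After-tax real rate = 1.005817 − 1 → 0.58%.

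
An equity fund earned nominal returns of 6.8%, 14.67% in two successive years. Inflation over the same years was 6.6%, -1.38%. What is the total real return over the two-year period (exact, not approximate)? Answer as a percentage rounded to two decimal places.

Compound the nominal returns: 1.0680 × 1.1467 = 1.224676.
Compound inflation: 1.0660 × 0.9862 = 1.051289.
Deflate: 1.224676 / 1.051289 = 1.164927.
Total real return = 1.164927 − 1 → 16.49%.

16.49%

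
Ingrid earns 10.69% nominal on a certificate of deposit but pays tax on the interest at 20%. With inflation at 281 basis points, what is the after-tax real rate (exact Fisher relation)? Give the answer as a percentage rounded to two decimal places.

5.59%

After-tax nominal return = 10.69% × (1 − 0.2) = 8.5520%.
1 + r = 1.08552 / 1.02810 = 1.055851
After-tax real rate = 1.055851 − 1 → 5.59%.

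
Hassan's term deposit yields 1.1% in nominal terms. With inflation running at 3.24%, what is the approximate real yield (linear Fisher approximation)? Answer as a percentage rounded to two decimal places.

r ≈ i − π = 1.1% − 3.24% = -2.14%.

-2.14%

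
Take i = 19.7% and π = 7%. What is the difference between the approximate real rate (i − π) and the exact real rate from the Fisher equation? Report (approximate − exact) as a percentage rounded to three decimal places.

0.831%

Approximate: r ≈ 19.700% − 7.000% = 12.7000%
Exact: (1 + 0.1970)/(1 + 0.0700) − 1 = 11.8692%
Error = 12.7000% − 11.8692% = 0.8308% → 0.831%.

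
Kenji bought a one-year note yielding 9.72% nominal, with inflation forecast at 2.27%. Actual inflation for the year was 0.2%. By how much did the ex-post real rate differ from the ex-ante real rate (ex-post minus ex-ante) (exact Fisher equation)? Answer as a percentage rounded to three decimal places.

2.216%

Ex-ante: (1 + 0.0972)/(1 + 0.0227) − 1 = 7.2846%
Ex-post: (1 + 0.0972)/(1 + 0.0020) − 1 = 9.5010%
Difference (ex-post − ex-ante) = 2.2164% → 2.216%.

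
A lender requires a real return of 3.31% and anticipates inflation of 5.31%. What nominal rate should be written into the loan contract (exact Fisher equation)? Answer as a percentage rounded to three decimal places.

8.796%

(1 + i) = (1 + r)(1 + π) = 1.03310 × 1.05310 = 1.08795761
i = 1.08795761 − 1, so the required nominal rate is 8.796%.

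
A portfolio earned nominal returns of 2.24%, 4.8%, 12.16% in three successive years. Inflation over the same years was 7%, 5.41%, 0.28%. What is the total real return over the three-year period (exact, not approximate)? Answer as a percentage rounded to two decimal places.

Nominal growth factor = 1.0224 × 1.0480 × 1.1216 = 1.201767
Price-level growth factor = 1.0700 × 1.0541 × 1.0028 = 1.131045
Real growth factor = 1.201767 / 1.131045 = 1.062528
Total real return = 1.062528 − 1 → 6.25%.

6.25%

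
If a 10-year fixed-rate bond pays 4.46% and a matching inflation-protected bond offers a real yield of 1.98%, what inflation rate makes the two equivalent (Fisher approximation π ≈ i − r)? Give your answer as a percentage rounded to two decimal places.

π ≈ i − r = 4.46% − 1.98% → 2.48%.

2.48%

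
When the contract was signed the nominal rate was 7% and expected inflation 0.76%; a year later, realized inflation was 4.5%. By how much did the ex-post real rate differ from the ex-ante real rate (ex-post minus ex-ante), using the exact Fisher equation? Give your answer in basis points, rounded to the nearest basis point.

Ex-ante: (1 + 0.0700)/(1 + 0.0076) − 1 = 6.1929%
Ex-post: (1 + 0.0700)/(1 + 0.0450) − 1 = 2.3923%
Difference (ex-post − ex-ante) = -3.8006% → -380 basis points.

-380 basis points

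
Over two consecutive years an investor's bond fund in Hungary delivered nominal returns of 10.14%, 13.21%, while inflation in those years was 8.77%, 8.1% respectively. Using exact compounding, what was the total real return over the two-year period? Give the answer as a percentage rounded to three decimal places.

6.046%

Nominal growth factor = 1.1014 × 1.1321 = 1.246895
Price-level growth factor = 1.0877 × 1.0810 = 1.175804
Real growth factor = 1.246895 / 1.175804 = 1.060462
Total real return = 1.060462 − 1 → 6.046%.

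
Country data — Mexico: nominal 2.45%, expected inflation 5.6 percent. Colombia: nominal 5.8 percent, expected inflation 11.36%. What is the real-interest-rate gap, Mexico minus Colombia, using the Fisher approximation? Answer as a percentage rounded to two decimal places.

2.41%

Mexico: 2.45% − 5.6% = -3.150%
Colombia: 5.8% − 11.36% = -5.560%
Differential = 2.410% → 2.41%.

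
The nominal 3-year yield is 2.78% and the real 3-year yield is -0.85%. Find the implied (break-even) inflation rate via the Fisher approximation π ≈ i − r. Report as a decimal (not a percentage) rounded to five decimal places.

0.03630

π ≈ i − r = 2.78% − (-0.85%) → 0.03630.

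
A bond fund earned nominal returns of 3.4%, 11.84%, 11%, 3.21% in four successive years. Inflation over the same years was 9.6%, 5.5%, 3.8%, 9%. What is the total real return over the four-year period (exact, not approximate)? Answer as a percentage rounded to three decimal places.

Nominal growth factor = 1.0340 × 1.1184 × 1.1100 × 1.0321 = 1.324837
Price-level growth factor = 1.0960 × 1.0550 × 1.0380 × 1.0900 = 1.308238
Real growth factor = 1.324837 / 1.308238 = 1.012688
Total real return = 1.012688 − 1 → 1.269%.

1.269%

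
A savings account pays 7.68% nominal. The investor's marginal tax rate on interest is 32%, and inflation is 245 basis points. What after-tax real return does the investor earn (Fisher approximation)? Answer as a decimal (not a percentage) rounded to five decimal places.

After-tax nominal return = 7.68% × (1 − 0.32) = 5.2224%.
r ≈ 5.2224% − 2.45% → 0.02772.

0.02772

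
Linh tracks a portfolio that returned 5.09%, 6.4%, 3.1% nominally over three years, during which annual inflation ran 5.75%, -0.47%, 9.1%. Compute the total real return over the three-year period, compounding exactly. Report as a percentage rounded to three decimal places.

Compound the nominal returns: 1.0509 × 1.0640 × 1.0310 = 1.152820.
Compound inflation: 1.0575 × 0.9953 × 1.0910 = 1.148310.
Deflate: 1.152820 / 1.148310 = 1.003928.
Total real return = 1.003928 − 1 → 0.393%.

0.393%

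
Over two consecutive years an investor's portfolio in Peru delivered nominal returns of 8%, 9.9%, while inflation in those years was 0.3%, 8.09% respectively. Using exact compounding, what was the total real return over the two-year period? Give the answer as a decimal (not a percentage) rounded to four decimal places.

0.0948

Compound the nominal returns: 1.0800 × 1.0990 = 1.186920.
Compound inflation: 1.0030 × 1.0809 = 1.084143.
Deflate: 1.186920 / 1.084143 = 1.094801.
Total real return = 1.094801 − 1 → 0.0948.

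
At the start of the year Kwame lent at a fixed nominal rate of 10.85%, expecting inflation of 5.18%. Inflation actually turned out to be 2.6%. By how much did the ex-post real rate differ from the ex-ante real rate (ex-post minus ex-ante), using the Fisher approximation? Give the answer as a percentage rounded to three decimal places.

2.580%

Ex-ante: 10.85% − 5.18% = 5.670%
Ex-post: 10.85% − 2.6% = 8.250%
Difference (ex-post − ex-ante) = 2.5800% → 2.580%.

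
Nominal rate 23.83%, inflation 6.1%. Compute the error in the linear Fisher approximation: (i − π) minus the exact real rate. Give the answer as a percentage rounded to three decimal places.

1.019%

Approximate: r ≈ 23.830% − 6.100% = 17.7300%
Exact: (1 + 0.2383)/(1 + 0.0610) − 1 = 16.7107%
Error = 17.7300% − 16.7107% = 1.0193% → 1.019%.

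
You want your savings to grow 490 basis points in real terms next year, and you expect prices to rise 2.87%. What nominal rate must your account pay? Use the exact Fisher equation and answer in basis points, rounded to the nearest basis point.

791 basis points

(1 + i) = (1 + r)(1 + π) = 1.04900 × 1.02870 = 1.0791063
i = 1.0791063 − 1, so the required nominal rate is 791 basis points.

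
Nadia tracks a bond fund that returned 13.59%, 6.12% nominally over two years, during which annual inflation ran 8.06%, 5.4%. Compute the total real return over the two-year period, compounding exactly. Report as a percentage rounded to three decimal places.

5.836%

Nominal growth factor = 1.1359 × 1.0612 = 1.205417
Price-level growth factor = 1.0806 × 1.0540 = 1.138952
Real growth factor = 1.205417 / 1.138952 = 1.058356
Total real return = 1.058356 − 1 → 5.836%.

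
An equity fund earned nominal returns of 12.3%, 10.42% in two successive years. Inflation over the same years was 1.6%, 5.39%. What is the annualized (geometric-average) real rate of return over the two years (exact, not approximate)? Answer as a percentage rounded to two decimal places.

Nominal growth factor = 1.1230 × 1.1042 = 1.24001660
Price-level growth factor = 1.0160 × 1.0539 = 1.07076240
Real growth factor = 1.24001660 / 1.07076240 = 1.15806887
Annualized real rate = 1.15806887^(1/2) − 1 = 7.6136% → 7.61%.

7.61%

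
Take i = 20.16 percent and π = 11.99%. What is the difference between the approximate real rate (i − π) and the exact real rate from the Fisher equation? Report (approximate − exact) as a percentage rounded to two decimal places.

Approximate: r ≈ 20.160% − 11.990% = 8.1700%
Exact: (1 + 0.2016)/(1 + 0.1199) − 1 = 7.2953%
Error = 8.1700% − 7.2953% = 0.8747% → 0.87%.

0.87%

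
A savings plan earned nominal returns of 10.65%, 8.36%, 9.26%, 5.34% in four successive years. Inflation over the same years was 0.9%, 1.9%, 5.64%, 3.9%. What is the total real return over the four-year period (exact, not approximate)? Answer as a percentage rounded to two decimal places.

22.28%

Compound the nominal returns: 1.1065 × 1.0836 × 1.0926 × 1.0534 = 1.379987.
Compound inflation: 1.0090 × 1.0190 × 1.0564 × 1.0390 = 1.128520.
Deflate: 1.379987 / 1.128520 = 1.222829.
Total real return = 1.222829 − 1 → 22.28%.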